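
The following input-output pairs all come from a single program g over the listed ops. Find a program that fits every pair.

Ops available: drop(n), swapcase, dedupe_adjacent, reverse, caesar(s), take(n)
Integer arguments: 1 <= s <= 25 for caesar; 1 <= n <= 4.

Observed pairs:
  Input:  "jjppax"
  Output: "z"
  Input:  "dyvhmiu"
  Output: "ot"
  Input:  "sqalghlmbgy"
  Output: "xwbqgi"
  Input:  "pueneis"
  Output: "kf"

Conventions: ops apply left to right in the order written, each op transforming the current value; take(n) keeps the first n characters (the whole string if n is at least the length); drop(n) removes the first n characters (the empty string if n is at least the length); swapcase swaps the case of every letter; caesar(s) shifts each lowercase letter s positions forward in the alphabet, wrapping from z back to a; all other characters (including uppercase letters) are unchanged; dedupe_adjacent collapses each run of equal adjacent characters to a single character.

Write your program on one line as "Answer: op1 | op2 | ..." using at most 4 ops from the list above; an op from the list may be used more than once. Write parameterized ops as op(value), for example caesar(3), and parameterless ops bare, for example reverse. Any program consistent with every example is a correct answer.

reverse | drop(4) | caesar(16) | drop(1)

Check, running the answer program on each example:
  "jjppax" -> "xappjj" -> "jj" -> "zz" -> "z"
  "dyvhmiu" -> "uimhvyd" -> "vyd" -> "lot" -> "ot"
  "sqalghlmbgy" -> "ygbmlhglaqs" -> "lhglaqs" -> "bxwbqgi" -> "xwbqgi"
  "pueneis" -> "sieneup" -> "eup" -> "ukf" -> "kf"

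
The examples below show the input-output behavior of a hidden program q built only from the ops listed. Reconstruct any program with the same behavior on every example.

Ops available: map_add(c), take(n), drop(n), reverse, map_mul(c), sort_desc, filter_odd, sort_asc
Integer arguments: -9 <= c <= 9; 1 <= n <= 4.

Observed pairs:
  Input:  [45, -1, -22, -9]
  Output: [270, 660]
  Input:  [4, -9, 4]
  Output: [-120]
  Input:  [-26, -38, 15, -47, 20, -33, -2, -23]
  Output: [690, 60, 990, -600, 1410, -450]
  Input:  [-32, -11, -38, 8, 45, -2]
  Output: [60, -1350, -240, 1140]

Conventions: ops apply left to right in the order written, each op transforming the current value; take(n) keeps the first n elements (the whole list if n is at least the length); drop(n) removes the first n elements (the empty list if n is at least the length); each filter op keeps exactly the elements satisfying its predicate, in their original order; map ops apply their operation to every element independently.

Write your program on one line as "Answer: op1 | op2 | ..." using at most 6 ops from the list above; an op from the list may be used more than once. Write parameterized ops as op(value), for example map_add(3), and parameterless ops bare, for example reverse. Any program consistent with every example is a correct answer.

drop(2) | map_mul(-2) | map_mul(3) | map_mul(5) | reverse

Check, running the answer program on each example:
  [45, -1, -22, -9] -> [-22, -9] -> [44, 18] -> [132, 54] -> [660, 270] -> [270, 660]
  [4, -9, 4] -> [4] -> [-8] -> [-24] -> [-120] -> [-120]
  [-26, -38, 15, -47, 20, -33, -2, -23] -> [15, -47, 20, -33, -2, -23] -> [-30, 94, -40, 66, 4, 46] -> [-90, 282, -120, 198, 12, 138] -> [-450, 1410, -600, 990, 60, 690] -> [690, 60, 990, -600, 1410, -450]
  [-32, -11, -38, 8, 45, -2] -> [-38, 8, 45, -2] -> [76, -16, -90, 4] -> [228, -48, -270, 12] -> [1140, -240, -1350, 60] -> [60, -1350, -240, 1140]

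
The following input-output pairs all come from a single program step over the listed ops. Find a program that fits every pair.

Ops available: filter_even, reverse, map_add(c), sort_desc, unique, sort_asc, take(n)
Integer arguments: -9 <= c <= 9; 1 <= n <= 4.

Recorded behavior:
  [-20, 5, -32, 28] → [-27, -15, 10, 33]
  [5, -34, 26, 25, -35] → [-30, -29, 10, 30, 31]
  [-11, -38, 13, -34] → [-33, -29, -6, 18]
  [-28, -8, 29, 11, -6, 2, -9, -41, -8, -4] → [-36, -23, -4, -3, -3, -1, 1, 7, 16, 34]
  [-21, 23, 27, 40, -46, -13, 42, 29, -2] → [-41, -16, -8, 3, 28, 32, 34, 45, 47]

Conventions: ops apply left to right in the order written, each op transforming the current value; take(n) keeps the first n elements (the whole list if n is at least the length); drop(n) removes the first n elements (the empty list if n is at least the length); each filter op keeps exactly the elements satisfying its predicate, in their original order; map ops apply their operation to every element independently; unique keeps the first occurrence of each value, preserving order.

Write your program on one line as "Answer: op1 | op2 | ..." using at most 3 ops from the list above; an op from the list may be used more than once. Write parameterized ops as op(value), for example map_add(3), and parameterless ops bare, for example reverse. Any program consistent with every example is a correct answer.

map_add(5) | sort_desc | sort_asc

Check, running the answer program on each example:
  [-20, 5, -32, 28] -> [-15, 10, -27, 33] -> [33, 10, -15, -27] -> [-27, -15, 10, 33]
  [5, -34, 26, 25, -35] -> [10, -29, 31, 30, -30] -> [31, 30, 10, -29, -30] -> [-30, -29, 10, 30, 31]
  [-11, -38, 13, -34] -> [-6, -33, 18, -29] -> [18, -6, -29, -33] -> [-33, -29, -6, 18]
  [-28, -8, 29, 11, -6, 2, -9, -41, -8, -4] -> [-23, -3, 34, 16, -1, 7, -4, -36, -3, 1] -> [34, 16, 7, 1, -1, -3, -3, -4, -23, -36] -> [-36, -23, -4, -3, -3, -1, 1, 7, 16, 34]
  [-21, 23, 27, 40, -46, -13, 42, 29, -2] -> [-16, 28, 32, 45, -41, -8, 47, 34, 3] -> [47, 45, 34, 32, 28, 3, -8, -16, -41] -> [-41, -16, -8, 3, 28, 32, 34, 45, 47]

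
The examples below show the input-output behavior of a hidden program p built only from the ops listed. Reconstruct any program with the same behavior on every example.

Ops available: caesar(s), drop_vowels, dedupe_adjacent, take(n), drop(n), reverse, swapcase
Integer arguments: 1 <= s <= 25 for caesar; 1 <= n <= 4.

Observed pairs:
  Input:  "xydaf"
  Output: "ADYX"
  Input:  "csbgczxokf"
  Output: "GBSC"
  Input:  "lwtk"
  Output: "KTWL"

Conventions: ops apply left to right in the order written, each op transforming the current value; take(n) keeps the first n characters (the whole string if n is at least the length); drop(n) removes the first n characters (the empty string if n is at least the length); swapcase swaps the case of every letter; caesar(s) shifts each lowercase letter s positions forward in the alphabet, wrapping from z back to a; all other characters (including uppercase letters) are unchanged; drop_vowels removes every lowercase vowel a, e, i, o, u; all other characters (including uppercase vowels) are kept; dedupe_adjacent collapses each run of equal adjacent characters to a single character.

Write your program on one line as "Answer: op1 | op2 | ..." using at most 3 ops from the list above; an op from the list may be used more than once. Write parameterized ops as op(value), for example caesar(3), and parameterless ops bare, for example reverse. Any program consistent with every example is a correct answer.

take(4) | reverse | swapcase

Check, running the answer program on each example:
  "xydaf" -> "xyda" -> "adyx" -> "ADYX"
  "csbgczxokf" -> "csbg" -> "gbsc" -> "GBSC"
  "lwtk" -> "lwtk" -> "ktwl" -> "KTWL"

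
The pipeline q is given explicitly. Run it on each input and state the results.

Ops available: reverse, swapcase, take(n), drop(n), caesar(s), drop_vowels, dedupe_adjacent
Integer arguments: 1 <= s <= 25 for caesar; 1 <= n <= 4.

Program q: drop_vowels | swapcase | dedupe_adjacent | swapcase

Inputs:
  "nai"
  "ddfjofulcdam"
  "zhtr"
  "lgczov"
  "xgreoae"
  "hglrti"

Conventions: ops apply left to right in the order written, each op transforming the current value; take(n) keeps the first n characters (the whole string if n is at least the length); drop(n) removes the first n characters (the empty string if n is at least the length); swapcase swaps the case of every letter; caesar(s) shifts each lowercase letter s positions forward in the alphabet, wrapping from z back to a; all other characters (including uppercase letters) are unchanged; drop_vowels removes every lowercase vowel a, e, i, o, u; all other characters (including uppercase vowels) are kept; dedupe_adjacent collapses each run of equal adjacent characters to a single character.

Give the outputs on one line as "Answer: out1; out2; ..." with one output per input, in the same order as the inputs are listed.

"n"; "dfjflcdm"; "zhtr"; "lgczv"; "xgr"; "hglrt"

Execution, op by op:
  "nai" -> "n" -> "N" -> "N" -> "n"
  "ddfjofulcdam" -> "ddfjflcdm" -> "DDFJFLCDM" -> "DFJFLCDM" -> "dfjflcdm"
  "zhtr" -> "zhtr" -> "ZHTR" -> "ZHTR" -> "zhtr"
  "lgczov" -> "lgczv" -> "LGCZV" -> "LGCZV" -> "lgczv"
  "xgreoae" -> "xgr" -> "XGR" -> "XGR" -> "xgr"
  "hglrti" -> "hglrt" -> "HGLRT" -> "HGLRT" -> "hglrt"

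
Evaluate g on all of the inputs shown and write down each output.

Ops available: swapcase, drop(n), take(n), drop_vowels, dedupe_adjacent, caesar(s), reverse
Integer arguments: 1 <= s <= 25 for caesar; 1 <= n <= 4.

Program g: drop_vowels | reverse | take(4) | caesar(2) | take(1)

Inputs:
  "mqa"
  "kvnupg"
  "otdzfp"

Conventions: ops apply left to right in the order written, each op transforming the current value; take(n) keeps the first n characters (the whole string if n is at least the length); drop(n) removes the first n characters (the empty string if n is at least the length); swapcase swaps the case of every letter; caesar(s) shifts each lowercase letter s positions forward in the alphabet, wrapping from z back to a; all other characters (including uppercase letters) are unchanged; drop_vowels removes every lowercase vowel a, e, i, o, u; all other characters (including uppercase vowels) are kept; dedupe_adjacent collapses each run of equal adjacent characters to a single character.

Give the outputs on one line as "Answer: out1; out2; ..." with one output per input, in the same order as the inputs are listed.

Execution, op by op:
  "mqa" -> "mq" -> "qm" -> "qm" -> "so" -> "s"
  "kvnupg" -> "kvnpg" -> "gpnvk" -> "gpnv" -> "irpx" -> "i"
  "otdzfp" -> "tdzfp" -> "pfzdt" -> "pfzd" -> "rhbf" -> "r"

"s"; "i"; "r"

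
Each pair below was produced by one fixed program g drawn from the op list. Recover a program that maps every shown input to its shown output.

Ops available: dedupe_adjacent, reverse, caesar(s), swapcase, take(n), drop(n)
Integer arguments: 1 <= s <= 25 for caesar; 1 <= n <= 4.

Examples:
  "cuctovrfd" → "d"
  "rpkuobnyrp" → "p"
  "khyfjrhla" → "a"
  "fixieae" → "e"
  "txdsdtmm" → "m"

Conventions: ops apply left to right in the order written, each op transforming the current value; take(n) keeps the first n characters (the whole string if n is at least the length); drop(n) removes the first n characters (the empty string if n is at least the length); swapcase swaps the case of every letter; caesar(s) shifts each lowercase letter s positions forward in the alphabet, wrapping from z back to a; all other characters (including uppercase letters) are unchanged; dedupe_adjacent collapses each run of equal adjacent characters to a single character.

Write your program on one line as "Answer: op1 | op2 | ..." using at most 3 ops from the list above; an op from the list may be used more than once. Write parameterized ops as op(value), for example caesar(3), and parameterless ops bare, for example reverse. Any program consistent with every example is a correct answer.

dedupe_adjacent | reverse | take(1)

Check, running the answer program on each example:
  "cuctovrfd" -> "cuctovrfd" -> "dfrvotcuc" -> "d"
  "rpkuobnyrp" -> "rpkuobnyrp" -> "prynboukpr" -> "p"
  "khyfjrhla" -> "khyfjrhla" -> "alhrjfyhk" -> "a"
  "fixieae" -> "fixieae" -> "eaeixif" -> "e"
  "txdsdtmm" -> "txdsdtm" -> "mtdsdxt" -> "m"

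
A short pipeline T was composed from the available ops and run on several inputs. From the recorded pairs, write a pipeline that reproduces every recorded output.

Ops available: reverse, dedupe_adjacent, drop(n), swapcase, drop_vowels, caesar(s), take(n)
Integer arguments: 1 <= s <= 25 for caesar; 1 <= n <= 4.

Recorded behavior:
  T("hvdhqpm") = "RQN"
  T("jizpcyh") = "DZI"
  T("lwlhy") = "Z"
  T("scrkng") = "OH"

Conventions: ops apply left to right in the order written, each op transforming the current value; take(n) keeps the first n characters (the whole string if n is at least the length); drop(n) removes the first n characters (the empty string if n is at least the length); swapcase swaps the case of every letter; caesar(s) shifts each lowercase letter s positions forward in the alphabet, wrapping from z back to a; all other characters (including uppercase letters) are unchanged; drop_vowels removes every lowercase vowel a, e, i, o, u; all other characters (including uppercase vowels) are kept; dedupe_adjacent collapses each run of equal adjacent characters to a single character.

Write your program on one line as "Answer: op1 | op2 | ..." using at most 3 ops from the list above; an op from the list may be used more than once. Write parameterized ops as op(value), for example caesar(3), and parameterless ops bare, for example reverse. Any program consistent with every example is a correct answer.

caesar(1) | drop(4) | swapcase

Check, running the answer program on each example:
  "hvdhqpm" -> "iweirqn" -> "rqn" -> "RQN"
  "jizpcyh" -> "kjaqdzi" -> "dzi" -> "DZI"
  "lwlhy" -> "mxmiz" -> "z" -> "Z"
  "scrkng" -> "tdsloh" -> "oh" -> "OH"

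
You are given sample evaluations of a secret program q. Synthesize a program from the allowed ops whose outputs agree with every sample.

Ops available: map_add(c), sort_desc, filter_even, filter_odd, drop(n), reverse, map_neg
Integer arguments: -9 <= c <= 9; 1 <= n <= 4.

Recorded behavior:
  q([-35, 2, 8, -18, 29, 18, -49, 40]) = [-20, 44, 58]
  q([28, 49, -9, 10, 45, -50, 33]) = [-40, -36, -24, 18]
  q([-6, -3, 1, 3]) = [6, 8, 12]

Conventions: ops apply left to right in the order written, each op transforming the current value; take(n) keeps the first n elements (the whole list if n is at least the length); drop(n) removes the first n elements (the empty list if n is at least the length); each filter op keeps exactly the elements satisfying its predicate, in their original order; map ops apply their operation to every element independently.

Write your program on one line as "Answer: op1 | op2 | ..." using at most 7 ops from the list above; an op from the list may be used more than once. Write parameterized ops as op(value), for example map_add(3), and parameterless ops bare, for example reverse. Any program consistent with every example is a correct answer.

reverse | filter_odd | map_neg | sort_desc | reverse | map_add(9)

Check, running the answer program on each example:
  [-35, 2, 8, -18, 29, 18, -49, 40] -> [40, -49, 18, 29, -18, 8, 2, -35] -> [-49, 29, -35] -> [49, -29, 35] -> [49, 35, -29] -> [-29, 35, 49] -> [-20, 44, 58]
  [28, 49, -9, 10, 45, -50, 33] -> [33, -50, 45, 10, -9, 49, 28] -> [33, 45, -9, 49] -> [-33, -45, 9, -49] -> [9, -33, -45, -49] -> [-49, -45, -33, 9] -> [-40, -36, -24, 18]
  [-6, -3, 1, 3] -> [3, 1, -3, -6] -> [3, 1, -3] -> [-3, -1, 3] -> [3, -1, -3] -> [-3, -1, 3] -> [6, 8, 12]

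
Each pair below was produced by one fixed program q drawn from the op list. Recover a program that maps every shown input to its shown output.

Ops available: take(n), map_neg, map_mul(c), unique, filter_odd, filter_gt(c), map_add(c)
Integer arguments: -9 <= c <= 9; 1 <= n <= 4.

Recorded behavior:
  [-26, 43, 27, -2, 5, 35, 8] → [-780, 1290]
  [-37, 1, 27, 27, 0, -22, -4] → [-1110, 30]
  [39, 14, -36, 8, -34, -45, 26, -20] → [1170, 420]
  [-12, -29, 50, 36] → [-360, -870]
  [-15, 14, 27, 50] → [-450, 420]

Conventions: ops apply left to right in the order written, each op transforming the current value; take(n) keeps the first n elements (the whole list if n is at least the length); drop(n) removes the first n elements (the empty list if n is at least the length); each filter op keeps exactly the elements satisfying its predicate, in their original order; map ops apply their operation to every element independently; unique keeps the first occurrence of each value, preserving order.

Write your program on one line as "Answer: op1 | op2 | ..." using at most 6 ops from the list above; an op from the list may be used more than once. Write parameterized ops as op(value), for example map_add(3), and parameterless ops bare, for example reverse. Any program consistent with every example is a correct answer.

map_mul(-5) | map_neg | take(2) | map_mul(-6) | map_neg

Check, running the answer program on each example:
  [-26, 43, 27, -2, 5, 35, 8] -> [130, -215, -135, 10, -25, -175, -40] -> [-130, 215, 135, -10, 25, 175, 40] -> [-130, 215] -> [780, -1290] -> [-780, 1290]
  [-37, 1, 27, 27, 0, -22, -4] -> [185, -5, -135, -135, 0, 110, 20] -> [-185, 5, 135, 135, 0, -110, -20] -> [-185, 5] -> [1110, -30] -> [-1110, 30]
  [39, 14, -36, 8, -34, -45, 26, -20] -> [-195, -70, 180, -40, 170, 225, -130, 100] -> [195, 70, -180, 40, -170, -225, 130, -100] -> [195, 70] -> [-1170, -420] -> [1170, 420]
  [-12, -29, 50, 36] -> [60, 145, -250, -180] -> [-60, -145, 250, 180] -> [-60, -145] -> [360, 870] -> [-360, -870]
  [-15, 14, 27, 50] -> [75, -70, -135, -250] -> [-75, 70, 135, 250] -> [-75, 70] -> [450, -420] -> [-450, 420]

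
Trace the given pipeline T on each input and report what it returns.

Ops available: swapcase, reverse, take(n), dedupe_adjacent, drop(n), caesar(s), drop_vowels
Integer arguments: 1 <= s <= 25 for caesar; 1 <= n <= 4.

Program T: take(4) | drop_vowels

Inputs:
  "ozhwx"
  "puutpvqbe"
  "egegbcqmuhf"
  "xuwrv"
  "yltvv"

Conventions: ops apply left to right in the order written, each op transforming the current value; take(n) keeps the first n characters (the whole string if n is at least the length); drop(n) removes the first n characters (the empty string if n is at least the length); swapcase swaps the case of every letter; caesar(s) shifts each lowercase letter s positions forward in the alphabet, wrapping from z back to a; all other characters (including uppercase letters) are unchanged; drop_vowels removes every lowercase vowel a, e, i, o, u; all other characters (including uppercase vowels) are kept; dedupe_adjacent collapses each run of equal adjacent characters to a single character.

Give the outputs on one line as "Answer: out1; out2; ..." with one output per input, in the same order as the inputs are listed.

"zhw"; "pt"; "gg"; "xwr"; "yltv"

Execution, op by op:
  "ozhwx" -> "ozhw" -> "zhw"
  "puutpvqbe" -> "puut" -> "pt"
  "egegbcqmuhf" -> "egeg" -> "gg"
  "xuwrv" -> "xuwr" -> "xwr"
  "yltvv" -> "yltv" -> "yltv"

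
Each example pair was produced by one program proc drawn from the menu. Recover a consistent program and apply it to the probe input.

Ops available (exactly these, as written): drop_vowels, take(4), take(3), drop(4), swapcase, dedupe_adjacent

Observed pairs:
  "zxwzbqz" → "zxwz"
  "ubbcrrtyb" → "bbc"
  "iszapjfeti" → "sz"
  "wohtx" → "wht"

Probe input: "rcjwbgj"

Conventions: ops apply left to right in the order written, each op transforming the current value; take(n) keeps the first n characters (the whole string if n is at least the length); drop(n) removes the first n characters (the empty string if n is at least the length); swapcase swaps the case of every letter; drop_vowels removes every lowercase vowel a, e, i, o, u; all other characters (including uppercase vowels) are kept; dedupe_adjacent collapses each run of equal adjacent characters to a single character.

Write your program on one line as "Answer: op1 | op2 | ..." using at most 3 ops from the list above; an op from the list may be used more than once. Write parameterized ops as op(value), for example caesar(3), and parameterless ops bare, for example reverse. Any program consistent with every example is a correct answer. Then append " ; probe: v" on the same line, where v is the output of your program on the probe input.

take(4) | drop_vowels ; probe: "rcjw"

Check, running the answer program on each example:
  "zxwzbqz" -> "zxwz" -> "zxwz"
  "ubbcrrtyb" -> "ubbc" -> "bbc"
  "iszapjfeti" -> "isza" -> "sz"
  "wohtx" -> "woht" -> "wht"
  probe: "rcjwbgj" -> "rcjw" -> "rcjw"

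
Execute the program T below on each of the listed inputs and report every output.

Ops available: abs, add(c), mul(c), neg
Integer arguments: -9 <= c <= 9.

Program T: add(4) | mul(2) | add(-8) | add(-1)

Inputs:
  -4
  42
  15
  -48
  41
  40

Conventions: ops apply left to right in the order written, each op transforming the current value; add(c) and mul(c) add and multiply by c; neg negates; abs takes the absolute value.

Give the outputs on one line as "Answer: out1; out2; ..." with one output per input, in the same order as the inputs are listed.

-9; 83; 29; -97; 81; 79

Execution, op by op:
  -4 -> 0 -> 0 -> -8 -> -9
  42 -> 46 -> 92 -> 84 -> 83
  15 -> 19 -> 38 -> 30 -> 29
  -48 -> -44 -> -88 -> -96 -> -97
  41 -> 45 -> 90 -> 82 -> 81
  40 -> 44 -> 88 -> 80 -> 79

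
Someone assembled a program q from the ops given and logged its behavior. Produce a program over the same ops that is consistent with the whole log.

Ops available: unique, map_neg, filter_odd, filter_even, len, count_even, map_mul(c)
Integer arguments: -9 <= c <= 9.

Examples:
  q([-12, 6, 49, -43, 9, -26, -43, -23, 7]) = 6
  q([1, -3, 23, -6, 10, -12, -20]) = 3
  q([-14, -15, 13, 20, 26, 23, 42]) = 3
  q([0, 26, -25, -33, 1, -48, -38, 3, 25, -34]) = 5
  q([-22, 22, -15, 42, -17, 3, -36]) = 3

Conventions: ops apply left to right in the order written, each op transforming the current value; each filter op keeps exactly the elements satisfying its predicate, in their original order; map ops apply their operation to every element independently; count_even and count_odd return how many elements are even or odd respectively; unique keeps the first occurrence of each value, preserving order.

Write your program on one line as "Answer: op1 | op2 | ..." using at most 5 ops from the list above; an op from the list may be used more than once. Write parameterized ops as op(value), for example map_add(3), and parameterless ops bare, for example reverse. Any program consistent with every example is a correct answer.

filter_odd | map_neg | map_mul(7) | len

Check, running the answer program on each example:
  [-12, 6, 49, -43, 9, -26, -43, -23, 7] -> [49, -43, 9, -43, -23, 7] -> [-49, 43, -9, 43, 23, -7] -> [-343, 301, -63, 301, 161, -49] -> 6
  [1, -3, 23, -6, 10, -12, -20] -> [1, -3, 23] -> [-1, 3, -23] -> [-7, 21, -161] -> 3
  [-14, -15, 13, 20, 26, 23, 42] -> [-15, 13, 23] -> [15, -13, -23] -> [105, -91, -161] -> 3
  [0, 26, -25, -33, 1, -48, -38, 3, 25, -34] -> [-25, -33, 1, 3, 25] -> [25, 33, -1, -3, -25] -> [175, 231, -7, -21, -175] -> 5
  [-22, 22, -15, 42, -17, 3, -36] -> [-15, -17, 3] -> [15, 17, -3] -> [105, 119, -21] -> 3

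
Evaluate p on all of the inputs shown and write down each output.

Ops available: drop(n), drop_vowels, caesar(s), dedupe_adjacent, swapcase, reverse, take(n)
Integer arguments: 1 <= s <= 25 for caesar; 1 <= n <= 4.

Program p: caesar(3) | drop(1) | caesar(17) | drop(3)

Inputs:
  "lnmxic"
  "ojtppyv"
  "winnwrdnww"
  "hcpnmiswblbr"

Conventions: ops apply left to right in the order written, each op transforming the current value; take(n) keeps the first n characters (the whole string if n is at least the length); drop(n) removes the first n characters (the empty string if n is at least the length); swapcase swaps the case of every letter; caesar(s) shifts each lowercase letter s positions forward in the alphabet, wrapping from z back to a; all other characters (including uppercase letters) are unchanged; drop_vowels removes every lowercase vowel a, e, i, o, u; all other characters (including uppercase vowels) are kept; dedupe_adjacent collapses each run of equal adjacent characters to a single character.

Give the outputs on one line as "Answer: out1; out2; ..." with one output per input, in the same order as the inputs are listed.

Execution, op by op:
  "lnmxic" -> "oqpalf" -> "qpalf" -> "hgrcw" -> "cw"
  "ojtppyv" -> "rmwssby" -> "mwssby" -> "dnjjsp" -> "jsp"
  "winnwrdnww" -> "zlqqzugqzz" -> "lqqzugqzz" -> "chhqlxhqq" -> "qlxhqq"
  "hcpnmiswblbr" -> "kfsqplvzeoeu" -> "fsqplvzeoeu" -> "wjhgcmqvfvl" -> "gcmqvfvl"

"cw"; "jsp"; "qlxhqq"; "gcmqvfvl"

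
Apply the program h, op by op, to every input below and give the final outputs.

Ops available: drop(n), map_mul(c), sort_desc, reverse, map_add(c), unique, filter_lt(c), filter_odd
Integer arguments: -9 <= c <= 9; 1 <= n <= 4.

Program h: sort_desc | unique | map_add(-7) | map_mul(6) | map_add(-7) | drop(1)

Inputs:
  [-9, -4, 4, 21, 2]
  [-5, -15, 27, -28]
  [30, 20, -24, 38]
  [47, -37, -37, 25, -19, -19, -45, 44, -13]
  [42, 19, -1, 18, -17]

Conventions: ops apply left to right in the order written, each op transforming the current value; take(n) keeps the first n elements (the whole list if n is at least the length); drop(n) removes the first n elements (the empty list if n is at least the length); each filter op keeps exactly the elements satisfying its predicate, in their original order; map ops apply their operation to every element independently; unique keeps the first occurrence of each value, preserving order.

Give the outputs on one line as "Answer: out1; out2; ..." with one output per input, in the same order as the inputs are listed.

[-25, -37, -73, -103]; [-79, -139, -217]; [131, 71, -193]; [215, 101, -127, -163, -271, -319]; [65, 59, -55, -151]

Execution, op by op:
  [-9, -4, 4, 21, 2] -> [21, 4, 2, -4, -9] -> [21, 4, 2, -4, -9] -> [14, -3, -5, -11, -16] -> [84, -18, -30, -66, -96] -> [77, -25, -37, -73, -103] -> [-25, -37, -73, -103]
  [-5, -15, 27, -28] -> [27, -5, -15, -28] -> [27, -5, -15, -28] -> [20, -12, -22, -35] -> [120, -72, -132, -210] -> [113, -79, -139, -217] -> [-79, -139, -217]
  [30, 20, -24, 38] -> [38, 30, 20, -24] -> [38, 30, 20, -24] -> [31, 23, 13, -31] -> [186, 138, 78, -186] -> [179, 131, 71, -193] -> [131, 71, -193]
  [47, -37, -37, 25, -19, -19, -45, 44, -13] -> [47, 44, 25, -13, -19, -19, -37, -37, -45] -> [47, 44, 25, -13, -19, -37, -45] -> [40, 37, 18, -20, -26, -44, -52] -> [240, 222, 108, -120, -156, -264, -312] -> [233, 215, 101, -127, -163, -271, -319] -> [215, 101, -127, -163, -271, -319]
  [42, 19, -1, 18, -17] -> [42, 19, 18, -1, -17] -> [42, 19, 18, -1, -17] -> [35, 12, 11, -8, -24] -> [210, 72, 66, -48, -144] -> [203, 65, 59, -55, -151] -> [65, 59, -55, -151]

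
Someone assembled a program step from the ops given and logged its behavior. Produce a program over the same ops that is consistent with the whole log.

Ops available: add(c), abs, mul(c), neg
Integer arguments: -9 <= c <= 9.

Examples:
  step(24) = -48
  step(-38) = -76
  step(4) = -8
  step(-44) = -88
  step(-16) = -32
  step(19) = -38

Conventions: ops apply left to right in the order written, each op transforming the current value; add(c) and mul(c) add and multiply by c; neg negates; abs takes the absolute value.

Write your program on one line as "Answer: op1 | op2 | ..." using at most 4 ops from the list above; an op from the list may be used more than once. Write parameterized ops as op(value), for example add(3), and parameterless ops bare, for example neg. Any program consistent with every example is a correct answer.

neg | abs | neg | mul(2)

Check, running the answer program on each example:
  24 -> -24 -> 24 -> -24 -> -48
  -38 -> 38 -> 38 -> -38 -> -76
  4 -> -4 -> 4 -> -4 -> -8
  -44 -> 44 -> 44 -> -44 -> -88
  -16 -> 16 -> 16 -> -16 -> -32
  19 -> -19 -> 19 -> -19 -> -38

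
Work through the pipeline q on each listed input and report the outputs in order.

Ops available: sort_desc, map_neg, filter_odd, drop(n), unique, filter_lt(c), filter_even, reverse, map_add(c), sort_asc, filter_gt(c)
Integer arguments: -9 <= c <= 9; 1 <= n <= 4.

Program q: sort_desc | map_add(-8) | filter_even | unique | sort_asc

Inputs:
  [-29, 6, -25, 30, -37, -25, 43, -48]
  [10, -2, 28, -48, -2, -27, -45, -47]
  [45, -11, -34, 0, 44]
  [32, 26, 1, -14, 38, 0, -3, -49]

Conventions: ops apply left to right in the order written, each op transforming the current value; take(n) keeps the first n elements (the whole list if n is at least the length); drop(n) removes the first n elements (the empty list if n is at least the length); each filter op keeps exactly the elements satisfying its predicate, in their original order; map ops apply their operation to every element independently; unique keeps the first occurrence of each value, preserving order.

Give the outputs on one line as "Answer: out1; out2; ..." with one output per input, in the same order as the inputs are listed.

Execution, op by op:
  [-29, 6, -25, 30, -37, -25, 43, -48] -> [43, 30, 6, -25, -25, -29, -37, -48] -> [35, 22, -2, -33, -33, -37, -45, -56] -> [22, -2, -56] -> [22, -2, -56] -> [-56, -2, 22]
  [10, -2, 28, -48, -2, -27, -45, -47] -> [28, 10, -2, -2, -27, -45, -47, -48] -> [20, 2, -10, -10, -35, -53, -55, -56] -> [20, 2, -10, -10, -56] -> [20, 2, -10, -56] -> [-56, -10, 2, 20]
  [45, -11, -34, 0, 44] -> [45, 44, 0, -11, -34] -> [37, 36, -8, -19, -42] -> [36, -8, -42] -> [36, -8, -42] -> [-42, -8, 36]
  [32, 26, 1, -14, 38, 0, -3, -49] -> [38, 32, 26, 1, 0, -3, -14, -49] -> [30, 24, 18, -7, -8, -11, -22, -57] -> [30, 24, 18, -8, -22] -> [30, 24, 18, -8, -22] -> [-22, -8, 18, 24, 30]

[-56, -2, 22]; [-56, -10, 2, 20]; [-42, -8, 36]; [-22, -8, 18, 24, 30]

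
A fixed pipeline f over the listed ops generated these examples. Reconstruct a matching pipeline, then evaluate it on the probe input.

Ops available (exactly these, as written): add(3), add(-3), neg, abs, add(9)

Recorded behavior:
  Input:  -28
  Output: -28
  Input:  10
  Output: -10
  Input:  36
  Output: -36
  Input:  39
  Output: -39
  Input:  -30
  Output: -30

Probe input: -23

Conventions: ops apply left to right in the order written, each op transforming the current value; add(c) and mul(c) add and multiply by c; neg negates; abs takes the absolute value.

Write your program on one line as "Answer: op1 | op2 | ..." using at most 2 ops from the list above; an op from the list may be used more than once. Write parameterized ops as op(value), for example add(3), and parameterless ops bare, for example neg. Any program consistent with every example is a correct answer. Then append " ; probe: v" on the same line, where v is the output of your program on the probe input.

abs | neg ; probe: -23

Check, running the answer program on each example:
  -28 -> 28 -> -28
  10 -> 10 -> -10
  36 -> 36 -> -36
  39 -> 39 -> -39
  -30 -> 30 -> -30
  probe: -23 -> 23 -> -23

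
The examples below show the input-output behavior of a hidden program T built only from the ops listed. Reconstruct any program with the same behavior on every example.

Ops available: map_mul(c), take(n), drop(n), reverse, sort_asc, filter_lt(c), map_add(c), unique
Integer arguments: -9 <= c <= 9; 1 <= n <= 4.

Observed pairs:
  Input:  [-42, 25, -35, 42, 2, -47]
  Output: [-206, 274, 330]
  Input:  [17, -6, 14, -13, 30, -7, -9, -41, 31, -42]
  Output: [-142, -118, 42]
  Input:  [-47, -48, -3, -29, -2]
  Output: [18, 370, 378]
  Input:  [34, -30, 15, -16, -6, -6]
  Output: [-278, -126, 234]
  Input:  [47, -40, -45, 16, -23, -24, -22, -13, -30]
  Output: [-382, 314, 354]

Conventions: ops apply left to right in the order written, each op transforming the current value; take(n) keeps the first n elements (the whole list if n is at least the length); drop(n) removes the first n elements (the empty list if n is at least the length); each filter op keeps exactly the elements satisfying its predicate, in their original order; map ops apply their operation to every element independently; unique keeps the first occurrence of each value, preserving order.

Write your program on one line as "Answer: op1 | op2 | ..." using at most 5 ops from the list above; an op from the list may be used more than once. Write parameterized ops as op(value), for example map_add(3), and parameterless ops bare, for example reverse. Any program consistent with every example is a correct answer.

map_mul(-8) | unique | map_add(-6) | take(3) | sort_asc

Check, running the answer program on each example:
  [-42, 25, -35, 42, 2, -47] -> [336, -200, 280, -336, -16, 376] -> [336, -200, 280, -336, -16, 376] -> [330, -206, 274, -342, -22, 370] -> [330, -206, 274] -> [-206, 274, 330]
  [17, -6, 14, -13, 30, -7, -9, -41, 31, -42] -> [-136, 48, -112, 104, -240, 56, 72, 328, -248, 336] -> [-136, 48, -112, 104, -240, 56, 72, 328, -248, 336] -> [-142, 42, -118, 98, -246, 50, 66, 322, -254, 330] -> [-142, 42, -118] -> [-142, -118, 42]
  [-47, -48, -3, -29, -2] -> [376, 384, 24, 232, 16] -> [376, 384, 24, 232, 16] -> [370, 378, 18, 226, 10] -> [370, 378, 18] -> [18, 370, 378]
  [34, -30, 15, -16, -6, -6] -> [-272, 240, -120, 128, 48, 48] -> [-272, 240, -120, 128, 48] -> [-278, 234, -126, 122, 42] -> [-278, 234, -126] -> [-278, -126, 234]
  [47, -40, -45, 16, -23, -24, -22, -13, -30] -> [-376, 320, 360, -128, 184, 192, 176, 104, 240] -> [-376, 320, 360, -128, 184, 192, 176, 104, 240] -> [-382, 314, 354, -134, 178, 186, 170, 98, 234] -> [-382, 314, 354] -> [-382, 314, 354]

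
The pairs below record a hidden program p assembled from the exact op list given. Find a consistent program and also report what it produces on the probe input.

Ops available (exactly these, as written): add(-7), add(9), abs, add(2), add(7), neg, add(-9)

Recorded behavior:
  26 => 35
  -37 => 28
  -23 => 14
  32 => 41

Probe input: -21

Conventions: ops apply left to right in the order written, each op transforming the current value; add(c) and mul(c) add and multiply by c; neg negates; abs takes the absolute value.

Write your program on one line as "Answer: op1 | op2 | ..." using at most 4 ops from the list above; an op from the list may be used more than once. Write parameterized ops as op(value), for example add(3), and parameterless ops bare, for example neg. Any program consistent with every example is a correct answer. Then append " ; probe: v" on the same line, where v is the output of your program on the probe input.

neg | add(-9) | abs ; probe: 12

Check, running the answer program on each example:
  26 -> -26 -> -35 -> 35
  -37 -> 37 -> 28 -> 28
  -23 -> 23 -> 14 -> 14
  32 -> -32 -> -41 -> 41
  probe: -21 -> 21 -> 12 -> 12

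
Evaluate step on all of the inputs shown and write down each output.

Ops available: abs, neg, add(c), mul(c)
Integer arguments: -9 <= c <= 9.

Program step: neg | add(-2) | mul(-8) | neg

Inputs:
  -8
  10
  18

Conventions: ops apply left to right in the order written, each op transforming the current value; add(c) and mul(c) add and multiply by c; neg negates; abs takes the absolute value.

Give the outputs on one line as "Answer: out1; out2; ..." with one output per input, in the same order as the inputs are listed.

Execution, op by op:
  -8 -> 8 -> 6 -> -48 -> 48
  10 -> -10 -> -12 -> 96 -> -96
  18 -> -18 -> -20 -> 160 -> -160

48; -96; -160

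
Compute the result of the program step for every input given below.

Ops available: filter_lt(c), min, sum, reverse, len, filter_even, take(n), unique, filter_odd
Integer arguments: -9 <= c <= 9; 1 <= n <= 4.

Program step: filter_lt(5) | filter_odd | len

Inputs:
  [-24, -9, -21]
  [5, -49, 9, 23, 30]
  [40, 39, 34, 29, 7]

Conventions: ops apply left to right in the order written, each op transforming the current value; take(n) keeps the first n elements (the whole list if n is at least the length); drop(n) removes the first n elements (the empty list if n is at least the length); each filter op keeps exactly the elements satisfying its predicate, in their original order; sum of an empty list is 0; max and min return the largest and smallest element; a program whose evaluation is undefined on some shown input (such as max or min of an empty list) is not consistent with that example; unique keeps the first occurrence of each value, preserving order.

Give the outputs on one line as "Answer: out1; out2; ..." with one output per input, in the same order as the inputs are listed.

2; 1; 0

Execution, op by op:
  [-24, -9, -21] -> [-24, -9, -21] -> [-9, -21] -> 2
  [5, -49, 9, 23, 30] -> [-49] -> [-49] -> 1
  [40, 39, 34, 29, 7] -> [] -> [] -> 0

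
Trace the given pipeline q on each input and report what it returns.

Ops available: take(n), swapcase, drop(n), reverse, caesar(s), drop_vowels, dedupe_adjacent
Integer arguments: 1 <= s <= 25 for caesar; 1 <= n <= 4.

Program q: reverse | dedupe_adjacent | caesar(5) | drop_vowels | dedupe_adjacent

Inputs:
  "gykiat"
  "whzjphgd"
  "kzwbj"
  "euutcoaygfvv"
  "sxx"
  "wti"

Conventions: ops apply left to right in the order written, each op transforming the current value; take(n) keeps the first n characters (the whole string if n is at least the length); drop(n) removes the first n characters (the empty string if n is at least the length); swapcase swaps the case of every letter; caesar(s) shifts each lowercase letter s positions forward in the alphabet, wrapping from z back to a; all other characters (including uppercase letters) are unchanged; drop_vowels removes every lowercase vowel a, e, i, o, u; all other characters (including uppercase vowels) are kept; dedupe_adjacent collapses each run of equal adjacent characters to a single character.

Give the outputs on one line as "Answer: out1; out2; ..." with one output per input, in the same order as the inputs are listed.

Execution, op by op:
  "gykiat" -> "taikyg" -> "taikyg" -> "yfnpdl" -> "yfnpdl" -> "yfnpdl"
  "whzjphgd" -> "dghpjzhw" -> "dghpjzhw" -> "ilmuoemb" -> "lmmb" -> "lmb"
  "kzwbj" -> "jbwzk" -> "jbwzk" -> "ogbep" -> "gbp" -> "gbp"
  "euutcoaygfvv" -> "vvfgyaoctuue" -> "vfgyaoctue" -> "akldfthyzj" -> "kldfthyzj" -> "kldfthyzj"
  "sxx" -> "xxs" -> "xs" -> "cx" -> "cx" -> "cx"
  "wti" -> "itw" -> "itw" -> "nyb" -> "nyb" -> "nyb"

"yfnpdl"; "lmb"; "gbp"; "kldfthyzj"; "cx"; "nyb"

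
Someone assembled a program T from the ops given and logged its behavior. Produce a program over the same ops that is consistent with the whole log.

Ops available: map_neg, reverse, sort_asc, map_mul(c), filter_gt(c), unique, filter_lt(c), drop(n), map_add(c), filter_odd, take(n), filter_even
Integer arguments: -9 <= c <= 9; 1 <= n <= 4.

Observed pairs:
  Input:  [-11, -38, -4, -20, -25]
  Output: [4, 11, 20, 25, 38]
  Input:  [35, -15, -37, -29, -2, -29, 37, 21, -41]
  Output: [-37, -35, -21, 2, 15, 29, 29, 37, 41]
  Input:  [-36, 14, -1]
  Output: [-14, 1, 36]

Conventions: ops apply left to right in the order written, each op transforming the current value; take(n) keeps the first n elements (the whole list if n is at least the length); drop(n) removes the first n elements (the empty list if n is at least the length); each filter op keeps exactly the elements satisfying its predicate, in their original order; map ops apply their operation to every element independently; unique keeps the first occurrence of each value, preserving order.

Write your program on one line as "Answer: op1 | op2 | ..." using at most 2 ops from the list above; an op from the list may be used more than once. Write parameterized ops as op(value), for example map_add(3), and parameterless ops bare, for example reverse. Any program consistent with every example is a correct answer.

map_neg | sort_asc

Check, running the answer program on each example:
  [-11, -38, -4, -20, -25] -> [11, 38, 4, 20, 25] -> [4, 11, 20, 25, 38]
  [35, -15, -37, -29, -2, -29, 37, 21, -41] -> [-35, 15, 37, 29, 2, 29, -37, -21, 41] -> [-37, -35, -21, 2, 15, 29, 29, 37, 41]
  [-36, 14, -1] -> [36, -14, 1] -> [-14, 1, 36]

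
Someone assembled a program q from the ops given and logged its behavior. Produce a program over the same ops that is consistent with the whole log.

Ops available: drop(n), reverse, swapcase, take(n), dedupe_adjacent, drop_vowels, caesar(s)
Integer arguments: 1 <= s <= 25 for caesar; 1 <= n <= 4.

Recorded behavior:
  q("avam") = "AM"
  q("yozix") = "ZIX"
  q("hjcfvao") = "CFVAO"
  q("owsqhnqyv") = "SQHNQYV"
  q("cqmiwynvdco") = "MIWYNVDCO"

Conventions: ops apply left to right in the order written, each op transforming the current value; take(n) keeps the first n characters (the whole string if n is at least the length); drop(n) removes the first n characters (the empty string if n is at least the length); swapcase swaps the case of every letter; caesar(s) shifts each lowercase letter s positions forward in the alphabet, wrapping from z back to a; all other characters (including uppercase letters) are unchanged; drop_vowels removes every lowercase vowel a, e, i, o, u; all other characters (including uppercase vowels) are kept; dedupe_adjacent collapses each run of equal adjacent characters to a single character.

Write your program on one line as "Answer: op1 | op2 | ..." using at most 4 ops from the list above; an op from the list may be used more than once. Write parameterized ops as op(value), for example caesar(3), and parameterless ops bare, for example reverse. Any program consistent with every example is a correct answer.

drop(1) | drop(1) | swapcase

Check, running the answer program on each example:
  "avam" -> "vam" -> "am" -> "AM"
  "yozix" -> "ozix" -> "zix" -> "ZIX"
  "hjcfvao" -> "jcfvao" -> "cfvao" -> "CFVAO"
  "owsqhnqyv" -> "wsqhnqyv" -> "sqhnqyv" -> "SQHNQYV"
  "cqmiwynvdco" -> "qmiwynvdco" -> "miwynvdco" -> "MIWYNVDCO"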